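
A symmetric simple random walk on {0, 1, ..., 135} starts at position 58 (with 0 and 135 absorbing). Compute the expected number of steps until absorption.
E[τ | X_0 = 58] = 4466

Let v_k = E[τ | X_0 = k]. Boundary: v_0 = v_135 = 0. Recurrence: v_k = 1 + (v_{k-1} + v_{k+1})/2 for 1 ≤ k ≤ 134. The particular solution to v_k − (v_{k-1} + v_{k+1})/2 = 1 is v_k = −k^2. Adding homogeneous solution A + B k and matching boundaries gives v_k = k (135 − k). Substituting k = 58: v_58 = 58 · 77 = 4466.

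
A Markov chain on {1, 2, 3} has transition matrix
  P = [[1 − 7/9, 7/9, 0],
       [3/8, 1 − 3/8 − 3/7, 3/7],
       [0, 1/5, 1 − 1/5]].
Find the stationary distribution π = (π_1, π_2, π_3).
π = (27/203, 8/29, 120/203)

This is a birth-death chain on three states, which satisfies detailed balance: π_1 · P_{12} = π_2 · P_{21} and π_2 · P_{23} = π_3 · P_{32}.
From π_1 · 7/9 = π_2 · 3/8: π_2/π_1 = (7/9)/(3/8) = 56/27.
From π_2 · 3/7 = π_3 · 1/5: π_3/π_2 = (3/7)/(1/5) = 15/7.
Take π_1 proportional to 1; then unnormalized π = (1, 56/27, 40/9). Normalize by dividing by the sum 203/27:
  π = (27/203, 8/29, 120/203).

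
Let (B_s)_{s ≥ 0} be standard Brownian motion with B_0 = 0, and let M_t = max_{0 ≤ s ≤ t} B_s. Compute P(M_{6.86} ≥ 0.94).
P(M_{6.86} ≥ 0.94) = 2·P(B_{6.86} ≥ 0.94) = 2(1 − Φ(0.94/√6.86)) ≈ 0.7197

By the reflection principle for Brownian motion, P(M_t ≥ a) = 2 · P(B_t ≥ a) for a ≥ 0. Since B_t ~ N(0, t), P(B_t ≥ 0.94) = 1 − Φ(0.94/√t) = 1 − Φ(0.94/√6.86) = 1 − Φ(0.3589). So
  P(M_{6.86} ≥ 0.94) = 2(1 − Φ(0.3589)) ≈ 0.7197.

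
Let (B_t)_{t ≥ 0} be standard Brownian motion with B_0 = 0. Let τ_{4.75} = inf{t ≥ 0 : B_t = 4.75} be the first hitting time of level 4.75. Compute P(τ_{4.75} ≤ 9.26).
P(τ_{4.75} ≤ 9.26) = 2(1 − Φ(4.75/√9.26)) = 2(1 − Φ(1.5609)) ≈ 0.1185

By the reflection principle for standard BM, P(τ_b ≤ t) = 2 · P(B_t ≥ b). Since B_t ~ N(0, t), P(B_t ≥ 4.75) = 1 − Φ(4.75/√t) = 1 − Φ(4.75/√9.26) = 1 − Φ(1.5609) ≈ 0.05927. Doubling: P(τ_{4.75} ≤ 9.26) ≈ 2 · 0.05927 = 0.11854 ≈ 0.1185.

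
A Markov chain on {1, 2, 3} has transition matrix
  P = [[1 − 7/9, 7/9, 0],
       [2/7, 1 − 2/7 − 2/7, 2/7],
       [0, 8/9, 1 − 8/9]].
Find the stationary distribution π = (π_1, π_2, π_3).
π = (72/331, 196/331, 63/331)

This is a birth-death chain on three states, which satisfies detailed balance: π_1 · P_{12} = π_2 · P_{21} and π_2 · P_{23} = π_3 · P_{32}.
From π_1 · 7/9 = π_2 · 2/7: π_2/π_1 = (7/9)/(2/7) = 49/18.
From π_2 · 2/7 = π_3 · 8/9: π_3/π_2 = (2/7)/(8/9) = 9/28.
Take π_1 proportional to 1; then unnormalized π = (1, 49/18, 7/8). Normalize by dividing by the sum 331/72:
  π = (72/331, 196/331, 63/331).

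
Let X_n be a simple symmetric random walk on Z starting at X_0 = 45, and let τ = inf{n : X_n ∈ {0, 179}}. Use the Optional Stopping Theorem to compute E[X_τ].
E[X_τ] = 45

X_n is a martingale and τ is a bounded-mean stopping time (indeed τ is finite a.s. with bounded expectation since the walk is in a bounded region). By the OST, E[X_τ] = E[X_0] = 45. Equivalently: E[X_τ] = 179 · P(hit 179 first) + 0 · P(hit 0 first) = 179 · (45/179) = 45.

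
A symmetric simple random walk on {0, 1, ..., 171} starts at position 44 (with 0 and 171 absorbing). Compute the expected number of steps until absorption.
E[τ | X_0 = 44] = 5588

Let v_k = E[τ | X_0 = k]. Boundary: v_0 = v_171 = 0. Recurrence: v_k = 1 + (v_{k-1} + v_{k+1})/2 for 1 ≤ k ≤ 170. The particular solution to v_k − (v_{k-1} + v_{k+1})/2 = 1 is v_k = −k^2. Adding homogeneous solution A + B k and matching boundaries gives v_k = k (171 − k). Substituting k = 44: v_44 = 44 · 127 = 5588.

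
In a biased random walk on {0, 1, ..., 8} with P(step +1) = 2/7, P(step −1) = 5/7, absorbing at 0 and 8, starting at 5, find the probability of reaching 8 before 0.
P(hit 8 before 0) = (1 − (5/2)^5) / (1 − (5/2)^8) = 8248/130123

Let u_k denote P(reach 8 before 0 | start at k). Boundary: u_0 = 0, u_8 = 1. Recurrence: u_k = 2/7·u_{k+1} + 5/7·u_{k-1} for 1 ≤ k ≤ 7. Try u_k = A + B·r^k with r = q/p = (5/7)/(2/7) = 5/2. Substitution satisfies the recurrence; boundary conditions give:
  u_k = (1 − r^k) / (1 − r^N) = (1 − (5/2)^5) / (1 − (5/2)^8) = 8248/130123.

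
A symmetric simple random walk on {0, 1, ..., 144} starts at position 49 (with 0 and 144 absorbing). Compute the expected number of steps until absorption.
E[τ | X_0 = 49] = 4655

Let v_k = E[τ | X_0 = k]. Boundary: v_0 = v_144 = 0. Recurrence: v_k = 1 + (v_{k-1} + v_{k+1})/2 for 1 ≤ k ≤ 143. The particular solution to v_k − (v_{k-1} + v_{k+1})/2 = 1 is v_k = −k^2. Adding homogeneous solution A + B k and matching boundaries gives v_k = k (144 − k). Substituting k = 49: v_49 = 49 · 95 = 4655.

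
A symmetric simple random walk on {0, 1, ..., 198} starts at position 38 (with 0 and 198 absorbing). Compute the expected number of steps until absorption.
E[τ | X_0 = 38] = 6080

Let v_k = E[τ | X_0 = k]. Boundary: v_0 = v_198 = 0. Recurrence: v_k = 1 + (v_{k-1} + v_{k+1})/2 for 1 ≤ k ≤ 197. The particular solution to v_k − (v_{k-1} + v_{k+1})/2 = 1 is v_k = −k^2. Adding homogeneous solution A + B k and matching boundaries gives v_k = k (198 − k). Substituting k = 38: v_38 = 38 · 160 = 6080.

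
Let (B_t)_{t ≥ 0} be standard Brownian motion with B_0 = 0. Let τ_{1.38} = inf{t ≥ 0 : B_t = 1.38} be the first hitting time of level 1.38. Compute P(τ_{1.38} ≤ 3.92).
P(τ_{1.38} ≤ 3.92) = 2(1 − Φ(1.38/√3.92)) = 2(1 − Φ(0.6970)) ≈ 0.4858

By the reflection principle for standard BM, P(τ_b ≤ t) = 2 · P(B_t ≥ b). Since B_t ~ N(0, t), P(B_t ≥ 1.38) = 1 − Φ(1.38/√t) = 1 − Φ(1.38/√3.92) = 1 − Φ(0.6970) ≈ 0.24290. Doubling: P(τ_{1.38} ≤ 3.92) ≈ 2 · 0.24290 = 0.48580 ≈ 0.4858.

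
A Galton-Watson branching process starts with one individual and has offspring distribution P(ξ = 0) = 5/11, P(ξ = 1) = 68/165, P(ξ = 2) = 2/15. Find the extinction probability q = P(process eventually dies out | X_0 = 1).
q = 1

Mean offspring μ = 0·5/11 + 1·68/165 + 2·2/15 = 112/165 ≤ 1. For μ ≤ 1 with offspring not concentrated at 1, the Galton-Watson process goes extinct almost surely, so q = 1.
(Algebraic check: The pgf is f(s) = 5/11 + 68/165·s + 2/15·s². The extinction probability q is the smallest fixed point of f in [0, 1]. Setting s = f(s):
  2/15·s² + (68/165 − 1)·s + 5/11 = 0
  2/15·s² − (5/11 + 2/15)·s + 5/11 = 0
which factors as (s − 1)·(2/15·s − 5/11) = 0, giving roots s = 1 and s = (5/11)/(2/15) = 75/22. Since 75/22 ≥ 1, the smallest root in [0, 1] is s = 1.)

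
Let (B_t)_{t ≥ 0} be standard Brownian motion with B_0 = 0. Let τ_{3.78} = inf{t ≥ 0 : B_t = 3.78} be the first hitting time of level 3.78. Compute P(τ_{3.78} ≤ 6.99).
P(τ_{3.78} ≤ 6.99) = 2(1 − Φ(3.78/√6.99)) = 2(1 − Φ(1.4297)) ≈ 0.1528

By the reflection principle for standard BM, P(τ_b ≤ t) = 2 · P(B_t ≥ b). Since B_t ~ N(0, t), P(B_t ≥ 3.78) = 1 − Φ(3.78/√t) = 1 − Φ(3.78/√6.99) = 1 − Φ(1.4297) ≈ 0.07640. Doubling: P(τ_{3.78} ≤ 6.99) ≈ 2 · 0.07640 = 0.15280 ≈ 0.1528.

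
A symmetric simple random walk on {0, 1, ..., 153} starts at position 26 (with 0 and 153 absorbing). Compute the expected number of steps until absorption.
E[τ | X_0 = 26] = 3302

Let v_k = E[τ | X_0 = k]. Boundary: v_0 = v_153 = 0. Recurrence: v_k = 1 + (v_{k-1} + v_{k+1})/2 for 1 ≤ k ≤ 152. The particular solution to v_k − (v_{k-1} + v_{k+1})/2 = 1 is v_k = −k^2. Adding homogeneous solution A + B k and matching boundaries gives v_k = k (153 − k). Substituting k = 26: v_26 = 26 · 127 = 3302.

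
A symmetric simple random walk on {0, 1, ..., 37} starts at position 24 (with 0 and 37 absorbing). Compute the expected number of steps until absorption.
E[τ | X_0 = 24] = 312

Let v_k = E[τ | X_0 = k]. Boundary: v_0 = v_37 = 0. Recurrence: v_k = 1 + (v_{k-1} + v_{k+1})/2 for 1 ≤ k ≤ 36. The particular solution to v_k − (v_{k-1} + v_{k+1})/2 = 1 is v_k = −k^2. Adding homogeneous solution A + B k and matching boundaries gives v_k = k (37 − k). Substituting k = 24: v_24 = 24 · 13 = 312.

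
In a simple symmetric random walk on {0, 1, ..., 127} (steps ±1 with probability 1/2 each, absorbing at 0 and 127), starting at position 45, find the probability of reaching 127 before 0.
P(hit 127 before 0) = 45/127

Let u_k = P(hit 127 before 0 | start at k). Then u_0 = 0, u_127 = 1, and u_k = u_{k-1}/2 + u_{k+1}/2 for 1 ≤ k ≤ 126. This harmonic recurrence is solved by u_k = k/127, giving u_45 = 45/127.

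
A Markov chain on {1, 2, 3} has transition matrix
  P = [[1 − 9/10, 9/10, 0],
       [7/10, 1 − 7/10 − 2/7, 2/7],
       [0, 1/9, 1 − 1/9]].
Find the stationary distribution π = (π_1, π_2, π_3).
π = (49/274, 63/274, 81/137)

This is a birth-death chain on three states, which satisfies detailed balance: π_1 · P_{12} = π_2 · P_{21} and π_2 · P_{23} = π_3 · P_{32}.
From π_1 · 9/10 = π_2 · 7/10: π_2/π_1 = (9/10)/(7/10) = 9/7.
From π_2 · 2/7 = π_3 · 1/9: π_3/π_2 = (2/7)/(1/9) = 18/7.
Take π_1 proportional to 1; then unnormalized π = (1, 9/7, 162/49). Normalize by dividing by the sum 274/49:
  π = (49/274, 63/274, 81/137).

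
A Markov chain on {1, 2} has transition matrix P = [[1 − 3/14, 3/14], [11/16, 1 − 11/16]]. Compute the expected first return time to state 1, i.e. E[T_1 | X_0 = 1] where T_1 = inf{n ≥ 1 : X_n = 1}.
E[T_1 | X_0 = 1] = 1/π_1 = 101/77

For an irreducible recurrent Markov chain with stationary distribution π, E[T_i | X_0 = i] = 1/π_i (Kac's formula). Here π_1 = (11/16)/(3/14 + 11/16) = (11/16)/(101/112) = 77/101, so E[T_1 | X_0 = 1] = 1/π_1 = (3/14 + 11/16)/(11/16) = (101/112)/(11/16) = 101/77.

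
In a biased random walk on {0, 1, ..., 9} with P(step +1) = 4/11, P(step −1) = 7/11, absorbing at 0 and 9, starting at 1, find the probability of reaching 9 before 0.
P(hit 9 before 0) = (1 − (7/4)^1) / (1 − (7/4)^9) = 65536/13363821

Let u_k denote P(reach 9 before 0 | start at k). Boundary: u_0 = 0, u_9 = 1. Recurrence: u_k = 4/11·u_{k+1} + 7/11·u_{k-1} for 1 ≤ k ≤ 8. Try u_k = A + B·r^k with r = q/p = (7/11)/(4/11) = 7/4. Substitution satisfies the recurrence; boundary conditions give:
  u_k = (1 − r^k) / (1 − r^N) = (1 − (7/4)^1) / (1 − (7/4)^9) = 65536/13363821.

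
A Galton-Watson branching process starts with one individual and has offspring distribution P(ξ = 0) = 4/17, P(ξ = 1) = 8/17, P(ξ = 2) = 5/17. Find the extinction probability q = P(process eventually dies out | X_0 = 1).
q = 4/5

The pgf is f(s) = 4/17 + 8/17·s + 5/17·s². The extinction probability q is the smallest fixed point of f in [0, 1]. Setting s = f(s):
  5/17·s² + (8/17 − 1)·s + 4/17 = 0
  5/17·s² − (4/17 + 5/17)·s + 4/17 = 0
which factors as (s − 1)·(5/17·s − 4/17) = 0, giving roots s = 1 and s = (4/17)/(5/17) = 4/5.
Mean offspring μ = 8/17 + 2·5/17 = 18/17 > 1 (supercritical), so q < 1. The extinction probability is the smaller root: q = (4/17)/(5/17) = 4/5.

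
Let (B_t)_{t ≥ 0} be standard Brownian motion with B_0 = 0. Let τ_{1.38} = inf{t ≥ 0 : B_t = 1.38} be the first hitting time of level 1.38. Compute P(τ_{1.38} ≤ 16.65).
P(τ_{1.38} ≤ 16.65) = 2(1 − Φ(1.38/√16.65)) = 2(1 − Φ(0.3382)) ≈ 0.7352

By the reflection principle for standard BM, P(τ_b ≤ t) = 2 · P(B_t ≥ b). Since B_t ~ N(0, t), P(B_t ≥ 1.38) = 1 − Φ(1.38/√t) = 1 − Φ(1.38/√16.65) = 1 − Φ(0.3382) ≈ 0.36761. Doubling: P(τ_{1.38} ≤ 16.65) ≈ 2 · 0.36761 = 0.73522 ≈ 0.7352.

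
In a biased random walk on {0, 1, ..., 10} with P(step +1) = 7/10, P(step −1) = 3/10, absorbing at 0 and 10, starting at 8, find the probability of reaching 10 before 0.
P(hit 10 before 0) = (1 − (3/7)^8) / (1 − (3/7)^10) = 7053844/7060405

Let u_k denote P(reach 10 before 0 | start at k). Boundary: u_0 = 0, u_10 = 1. Recurrence: u_k = 7/10·u_{k+1} + 3/10·u_{k-1} for 1 ≤ k ≤ 9. Try u_k = A + B·r^k with r = q/p = (3/10)/(7/10) = 3/7. Substitution satisfies the recurrence; boundary conditions give:
  u_k = (1 − r^k) / (1 − r^N) = (1 − (3/7)^8) / (1 − (3/7)^10) = 7053844/7060405.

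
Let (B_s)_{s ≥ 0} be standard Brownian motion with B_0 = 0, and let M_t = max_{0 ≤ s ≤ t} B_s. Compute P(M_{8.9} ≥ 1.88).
P(M_{8.9} ≥ 1.88) = 2·P(B_{8.9} ≥ 1.88) = 2(1 − Φ(1.88/√8.9)) ≈ 0.5286

By the reflection principle for Brownian motion, P(M_t ≥ a) = 2 · P(B_t ≥ a) for a ≥ 0. Since B_t ~ N(0, t), P(B_t ≥ 1.88) = 1 − Φ(1.88/√t) = 1 − Φ(1.88/√8.9) = 1 − Φ(0.6302). So
  P(M_{8.9} ≥ 1.88) = 2(1 − Φ(0.6302)) ≈ 0.5286.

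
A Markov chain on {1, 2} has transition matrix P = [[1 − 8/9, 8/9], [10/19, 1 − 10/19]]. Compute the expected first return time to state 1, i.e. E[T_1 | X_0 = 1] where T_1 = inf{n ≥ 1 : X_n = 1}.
E[T_1 | X_0 = 1] = 1/π_1 = 121/45

For an irreducible recurrent Markov chain with stationary distribution π, E[T_i | X_0 = i] = 1/π_i (Kac's formula). Here π_1 = (10/19)/(8/9 + 10/19) = (10/19)/(242/171) = 45/121, so E[T_1 | X_0 = 1] = 1/π_1 = (8/9 + 10/19)/(10/19) = (242/171)/(10/19) = 121/45.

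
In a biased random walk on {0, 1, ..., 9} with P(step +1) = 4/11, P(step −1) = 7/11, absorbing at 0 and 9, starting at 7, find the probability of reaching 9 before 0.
P(hit 9 before 0) = (1 − (7/4)^7) / (1 − (7/4)^9) = 4304848/13363821

Let u_k denote P(reach 9 before 0 | start at k). Boundary: u_0 = 0, u_9 = 1. Recurrence: u_k = 4/11·u_{k+1} + 7/11·u_{k-1} for 1 ≤ k ≤ 8. Try u_k = A + B·r^k with r = q/p = (7/11)/(4/11) = 7/4. Substitution satisfies the recurrence; boundary conditions give:
  u_k = (1 − r^k) / (1 − r^N) = (1 − (7/4)^7) / (1 − (7/4)^9) = 4304848/13363821.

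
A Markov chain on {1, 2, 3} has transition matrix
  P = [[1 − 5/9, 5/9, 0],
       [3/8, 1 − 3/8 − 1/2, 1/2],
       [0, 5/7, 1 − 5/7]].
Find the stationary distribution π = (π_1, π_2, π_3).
π = (27/95, 8/19, 28/95)

This is a birth-death chain on three states, which satisfies detailed balance: π_1 · P_{12} = π_2 · P_{21} and π_2 · P_{23} = π_3 · P_{32}.
From π_1 · 5/9 = π_2 · 3/8: π_2/π_1 = (5/9)/(3/8) = 40/27.
From π_2 · 1/2 = π_3 · 5/7: π_3/π_2 = (1/2)/(5/7) = 7/10.
Take π_1 proportional to 1; then unnormalized π = (1, 40/27, 28/27). Normalize by dividing by the sum 95/27:
  π = (27/95, 8/19, 28/95).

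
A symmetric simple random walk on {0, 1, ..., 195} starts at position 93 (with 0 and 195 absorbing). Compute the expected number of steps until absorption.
E[τ | X_0 = 93] = 9486

Let v_k = E[τ | X_0 = k]. Boundary: v_0 = v_195 = 0. Recurrence: v_k = 1 + (v_{k-1} + v_{k+1})/2 for 1 ≤ k ≤ 194. The particular solution to v_k − (v_{k-1} + v_{k+1})/2 = 1 is v_k = −k^2. Adding homogeneous solution A + B k and matching boundaries gives v_k = k (195 − k). Substituting k = 93: v_93 = 93 · 102 = 9486.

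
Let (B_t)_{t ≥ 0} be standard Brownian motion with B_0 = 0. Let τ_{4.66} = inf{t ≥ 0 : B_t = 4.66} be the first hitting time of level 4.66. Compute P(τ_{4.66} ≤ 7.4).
P(τ_{4.66} ≤ 7.4) = 2(1 − Φ(4.66/√7.4)) = 2(1 − Φ(1.7131)) ≈ 0.0867

By the reflection principle for standard BM, P(τ_b ≤ t) = 2 · P(B_t ≥ b). Since B_t ~ N(0, t), P(B_t ≥ 4.66) = 1 − Φ(4.66/√t) = 1 − Φ(4.66/√7.4) = 1 − Φ(1.7131) ≈ 0.04335. Doubling: P(τ_{4.66} ≤ 7.4) ≈ 2 · 0.04335 = 0.08670 ≈ 0.0867.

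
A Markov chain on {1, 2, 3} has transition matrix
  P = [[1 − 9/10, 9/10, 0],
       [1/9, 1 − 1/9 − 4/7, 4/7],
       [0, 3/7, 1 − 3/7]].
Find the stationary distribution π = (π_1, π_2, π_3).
π = (10/199, 81/199, 108/199)

This is a birth-death chain on three states, which satisfies detailed balance: π_1 · P_{12} = π_2 · P_{21} and π_2 · P_{23} = π_3 · P_{32}.
From π_1 · 9/10 = π_2 · 1/9: π_2/π_1 = (9/10)/(1/9) = 81/10.
From π_2 · 4/7 = π_3 · 3/7: π_3/π_2 = (4/7)/(3/7) = 4/3.
Take π_1 proportional to 1; then unnormalized π = (1, 81/10, 54/5). Normalize by dividing by the sum 199/10:
  π = (10/199, 81/199, 108/199).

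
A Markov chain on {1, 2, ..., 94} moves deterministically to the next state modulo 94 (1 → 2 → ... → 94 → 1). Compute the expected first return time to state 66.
E[T_66 | X_0 = 66] = 94

The chain cycles deterministically, so starting at state 66 it returns in exactly 94 steps. Equivalently, the stationary distribution is uniform π_j = 1/94 for every state j, so by Kac's formula E[T_66] = 1/π_66 = 94.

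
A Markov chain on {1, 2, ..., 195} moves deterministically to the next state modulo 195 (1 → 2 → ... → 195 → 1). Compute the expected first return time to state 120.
E[T_120 | X_0 = 120] = 195

The chain cycles deterministically, so starting at state 120 it returns in exactly 195 steps. Equivalently, the stationary distribution is uniform π_j = 1/195 for every state j, so by Kac's formula E[T_120] = 1/π_120 = 195.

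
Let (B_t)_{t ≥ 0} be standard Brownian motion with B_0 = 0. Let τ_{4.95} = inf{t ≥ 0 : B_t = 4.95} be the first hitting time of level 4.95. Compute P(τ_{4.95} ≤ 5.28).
P(τ_{4.95} ≤ 5.28) = 2(1 − Φ(4.95/√5.28)) = 2(1 − Φ(2.1542)) ≈ 0.0312

By the reflection principle for standard BM, P(τ_b ≤ t) = 2 · P(B_t ≥ b). Since B_t ~ N(0, t), P(B_t ≥ 4.95) = 1 − Φ(4.95/√t) = 1 − Φ(4.95/√5.28) = 1 − Φ(2.1542) ≈ 0.01561. Doubling: P(τ_{4.95} ≤ 5.28) ≈ 2 · 0.01561 = 0.03122 ≈ 0.0312.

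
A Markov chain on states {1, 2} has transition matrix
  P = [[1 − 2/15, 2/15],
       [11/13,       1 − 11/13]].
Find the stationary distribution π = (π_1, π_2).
π_1 = 165/191, π_2 = 26/191

Solve πP = π with π_1 + π_2 = 1. From πP = π: π_1 · (1 − 2/15) + π_2 · 11/13 = π_1 ⇒ π_2 · 11/13 = π_1 · 2/15 ⇒ π_2/π_1 = (2/15)/(11/13) = 26/165. Together with π_1 + π_2 = 1:
  π_1 = (11/13)/(2/15 + 11/13) = (11/13)/(191/195) = 165/191,
  π_2 = (2/15)/(2/15 + 11/13) = (2/15)/(191/195) = 26/191.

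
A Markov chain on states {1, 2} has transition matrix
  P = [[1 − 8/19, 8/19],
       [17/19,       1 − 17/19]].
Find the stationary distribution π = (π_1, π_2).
π_1 = 17/25, π_2 = 8/25

Solve πP = π with π_1 + π_2 = 1. From πP = π: π_1 · (1 − 8/19) + π_2 · 17/19 = π_1 ⇒ π_2 · 17/19 = π_1 · 8/19 ⇒ π_2/π_1 = (8/19)/(17/19) = 8/17. Together with π_1 + π_2 = 1:
  π_1 = (17/19)/(8/19 + 17/19) = (17/19)/(25/19) = 17/25,
  π_2 = (8/19)/(8/19 + 17/19) = (8/19)/(25/19) = 8/25.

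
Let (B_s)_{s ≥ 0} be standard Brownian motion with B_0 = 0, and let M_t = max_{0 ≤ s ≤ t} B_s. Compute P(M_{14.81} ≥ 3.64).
P(M_{14.81} ≥ 3.64) = 2·P(B_{14.81} ≥ 3.64) = 2(1 − Φ(3.64/√14.81)) ≈ 0.3442

By the reflection principle for Brownian motion, P(M_t ≥ a) = 2 · P(B_t ≥ a) for a ≥ 0. Since B_t ~ N(0, t), P(B_t ≥ 3.64) = 1 − Φ(3.64/√t) = 1 − Φ(3.64/√14.81) = 1 − Φ(0.9459). So
  P(M_{14.81} ≥ 3.64) = 2(1 − Φ(0.9459)) ≈ 0.3442.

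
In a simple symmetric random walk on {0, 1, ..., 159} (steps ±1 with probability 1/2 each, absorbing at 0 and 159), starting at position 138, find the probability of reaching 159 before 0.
P(hit 159 before 0) = 138/159 = 46/53

Let u_k = P(hit 159 before 0 | start at k). Then u_0 = 0, u_159 = 1, and u_k = u_{k-1}/2 + u_{k+1}/2 for 1 ≤ k ≤ 158. This harmonic recurrence is solved by u_k = k/159, giving u_138 = 138/159 = 46/53.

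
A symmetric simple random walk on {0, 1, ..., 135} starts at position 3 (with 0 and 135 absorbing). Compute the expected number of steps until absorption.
E[τ | X_0 = 3] = 396

Let v_k = E[τ | X_0 = k]. Boundary: v_0 = v_135 = 0. Recurrence: v_k = 1 + (v_{k-1} + v_{k+1})/2 for 1 ≤ k ≤ 134. The particular solution to v_k − (v_{k-1} + v_{k+1})/2 = 1 is v_k = −k^2. Adding homogeneous solution A + B k and matching boundaries gives v_k = k (135 − k). Substituting k = 3: v_3 = 3 · 132 = 396.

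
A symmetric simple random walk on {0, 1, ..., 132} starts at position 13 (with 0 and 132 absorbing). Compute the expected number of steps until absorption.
E[τ | X_0 = 13] = 1547

Let v_k = E[τ | X_0 = k]. Boundary: v_0 = v_132 = 0. Recurrence: v_k = 1 + (v_{k-1} + v_{k+1})/2 for 1 ≤ k ≤ 131. The particular solution to v_k − (v_{k-1} + v_{k+1})/2 = 1 is v_k = −k^2. Adding homogeneous solution A + B k and matching boundaries gives v_k = k (132 − k). Substituting k = 13: v_13 = 13 · 119 = 1547.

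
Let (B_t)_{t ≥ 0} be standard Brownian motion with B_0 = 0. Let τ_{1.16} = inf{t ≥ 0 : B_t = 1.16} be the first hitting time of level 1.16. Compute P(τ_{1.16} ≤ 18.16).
P(τ_{1.16} ≤ 18.16) = 2(1 − Φ(1.16/√18.16)) = 2(1 − Φ(0.2722)) ≈ 0.7855

By the reflection principle for standard BM, P(τ_b ≤ t) = 2 · P(B_t ≥ b). Since B_t ~ N(0, t), P(B_t ≥ 1.16) = 1 − Φ(1.16/√t) = 1 − Φ(1.16/√18.16) = 1 − Φ(0.2722) ≈ 0.39273. Doubling: P(τ_{1.16} ≤ 18.16) ≈ 2 · 0.39273 = 0.78546 ≈ 0.7855.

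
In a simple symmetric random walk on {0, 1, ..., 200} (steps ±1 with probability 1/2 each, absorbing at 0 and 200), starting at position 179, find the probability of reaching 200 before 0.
P(hit 200 before 0) = 179/200

Let u_k = P(hit 200 before 0 | start at k). Then u_0 = 0, u_200 = 1, and u_k = u_{k-1}/2 + u_{k+1}/2 for 1 ≤ k ≤ 199. This harmonic recurrence is solved by u_k = k/200, giving u_179 = 179/200.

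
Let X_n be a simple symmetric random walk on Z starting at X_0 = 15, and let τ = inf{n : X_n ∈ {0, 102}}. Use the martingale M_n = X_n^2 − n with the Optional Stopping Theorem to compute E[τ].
E[τ] = 1305

M_n = X_n^2 − n is a martingale (since E[X_{n+1}^2 | F_n] = X_n^2 + 1). By OST (τ has finite mean in a bounded region), E[M_τ] = E[M_0] = X_0^2 − 0 = 15^2 = 225. Also E[M_τ] = E[X_τ^2] − E[τ]. The walk exits at 0 or 102, with P(hit 102 first) = 15/102, so E[X_τ^2] = 102^2 · 15/102 + 0 = 1530. Thus E[τ] = E[X_τ^2] − E[M_τ] = 1530 − 225 = 1305 = 15(102 − 15) = 1305.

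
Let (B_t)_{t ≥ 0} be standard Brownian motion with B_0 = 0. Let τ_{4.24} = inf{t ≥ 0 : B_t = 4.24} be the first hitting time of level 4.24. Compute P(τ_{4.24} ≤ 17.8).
P(τ_{4.24} ≤ 17.8) = 2(1 − Φ(4.24/√17.8)) = 2(1 − Φ(1.0050)) ≈ 0.3149

By the reflection principle for standard BM, P(τ_b ≤ t) = 2 · P(B_t ≥ b). Since B_t ~ N(0, t), P(B_t ≥ 4.24) = 1 − Φ(4.24/√t) = 1 − Φ(4.24/√17.8) = 1 − Φ(1.0050) ≈ 0.15745. Doubling: P(τ_{4.24} ≤ 17.8) ≈ 2 · 0.15745 = 0.31490 ≈ 0.3149.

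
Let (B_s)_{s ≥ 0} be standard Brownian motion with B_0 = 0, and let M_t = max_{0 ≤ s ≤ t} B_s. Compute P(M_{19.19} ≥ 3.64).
P(M_{19.19} ≥ 3.64) = 2·P(B_{19.19} ≥ 3.64) = 2(1 − Φ(3.64/√19.19)) ≈ 0.4060

By the reflection principle for Brownian motion, P(M_t ≥ a) = 2 · P(B_t ≥ a) for a ≥ 0. Since B_t ~ N(0, t), P(B_t ≥ 3.64) = 1 − Φ(3.64/√t) = 1 − Φ(3.64/√19.19) = 1 − Φ(0.8309). So
  P(M_{19.19} ≥ 3.64) = 2(1 − Φ(0.8309)) ≈ 0.4060.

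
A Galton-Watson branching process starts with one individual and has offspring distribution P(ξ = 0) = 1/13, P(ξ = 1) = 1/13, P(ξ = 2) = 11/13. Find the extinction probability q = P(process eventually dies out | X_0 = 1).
q = 1/11

The pgf is f(s) = 1/13 + 1/13·s + 11/13·s². The extinction probability q is the smallest fixed point of f in [0, 1]. Setting s = f(s):
  11/13·s² + (1/13 − 1)·s + 1/13 = 0
  11/13·s² − (1/13 + 11/13)·s + 1/13 = 0
which factors as (s − 1)·(11/13·s − 1/13) = 0, giving roots s = 1 and s = (1/13)/(11/13) = 1/11.
Mean offspring μ = 1/13 + 2·11/13 = 23/13 > 1 (supercritical), so q < 1. The extinction probability is the smaller root: q = (1/13)/(11/13) = 1/11.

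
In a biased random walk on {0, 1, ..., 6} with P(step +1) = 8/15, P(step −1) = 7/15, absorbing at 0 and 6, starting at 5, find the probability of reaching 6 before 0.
P(hit 6 before 0) = (1 − (7/8)^5) / (1 − (7/8)^6) = 127688/144495

Let u_k denote P(reach 6 before 0 | start at k). Boundary: u_0 = 0, u_6 = 1. Recurrence: u_k = 8/15·u_{k+1} + 7/15·u_{k-1} for 1 ≤ k ≤ 5. Try u_k = A + B·r^k with r = q/p = (7/15)/(8/15) = 7/8. Substitution satisfies the recurrence; boundary conditions give:
  u_k = (1 − r^k) / (1 − r^N) = (1 − (7/8)^5) / (1 − (7/8)^6) = 127688/144495.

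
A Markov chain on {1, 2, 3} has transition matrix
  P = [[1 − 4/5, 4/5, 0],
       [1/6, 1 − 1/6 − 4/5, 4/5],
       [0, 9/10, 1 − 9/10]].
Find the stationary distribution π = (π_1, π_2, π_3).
π = (15/151, 72/151, 64/151)

This is a birth-death chain on three states, which satisfies detailed balance: π_1 · P_{12} = π_2 · P_{21} and π_2 · P_{23} = π_3 · P_{32}.
From π_1 · 4/5 = π_2 · 1/6: π_2/π_1 = (4/5)/(1/6) = 24/5.
From π_2 · 4/5 = π_3 · 9/10: π_3/π_2 = (4/5)/(9/10) = 8/9.
Take π_1 proportional to 1; then unnormalized π = (1, 24/5, 64/15). Normalize by dividing by the sum 151/15:
  π = (15/151, 72/151, 64/151).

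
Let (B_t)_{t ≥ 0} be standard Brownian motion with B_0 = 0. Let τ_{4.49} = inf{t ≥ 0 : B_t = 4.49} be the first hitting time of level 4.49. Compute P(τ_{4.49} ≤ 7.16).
P(τ_{4.49} ≤ 7.16) = 2(1 − Φ(4.49/√7.16)) = 2(1 − Φ(1.6780)) ≈ 0.0933

By the reflection principle for standard BM, P(τ_b ≤ t) = 2 · P(B_t ≥ b). Since B_t ~ N(0, t), P(B_t ≥ 4.49) = 1 − Φ(4.49/√t) = 1 − Φ(4.49/√7.16) = 1 − Φ(1.6780) ≈ 0.04667. Doubling: P(τ_{4.49} ≤ 7.16) ≈ 2 · 0.04667 = 0.09334 ≈ 0.0933.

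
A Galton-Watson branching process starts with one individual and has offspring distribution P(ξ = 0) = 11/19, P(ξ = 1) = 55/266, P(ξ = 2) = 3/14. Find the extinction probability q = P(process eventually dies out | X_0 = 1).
q = 1

Mean offspring μ = 0·11/19 + 1·55/266 + 2·3/14 = 169/266 ≤ 1. For μ ≤ 1 with offspring not concentrated at 1, the Galton-Watson process goes extinct almost surely, so q = 1.
(Algebraic check: The pgf is f(s) = 11/19 + 55/266·s + 3/14·s². The extinction probability q is the smallest fixed point of f in [0, 1]. Setting s = f(s):
  3/14·s² + (55/266 − 1)·s + 11/19 = 0
  3/14·s² − (11/19 + 3/14)·s + 11/19 = 0
which factors as (s − 1)·(3/14·s − 11/19) = 0, giving roots s = 1 and s = (11/19)/(3/14) = 154/57. Since 154/57 ≥ 1, the smallest root in [0, 1] is s = 1.)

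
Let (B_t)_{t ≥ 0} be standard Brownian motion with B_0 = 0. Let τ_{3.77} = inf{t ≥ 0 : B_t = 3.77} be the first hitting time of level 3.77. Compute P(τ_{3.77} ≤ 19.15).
P(τ_{3.77} ≤ 19.15) = 2(1 − Φ(3.77/√19.15)) = 2(1 − Φ(0.8615)) ≈ 0.3890

By the reflection principle for standard BM, P(τ_b ≤ t) = 2 · P(B_t ≥ b). Since B_t ~ N(0, t), P(B_t ≥ 3.77) = 1 − Φ(3.77/√t) = 1 − Φ(3.77/√19.15) = 1 − Φ(0.8615) ≈ 0.19448. Doubling: P(τ_{3.77} ≤ 19.15) ≈ 2 · 0.19448 = 0.38896 ≈ 0.3890.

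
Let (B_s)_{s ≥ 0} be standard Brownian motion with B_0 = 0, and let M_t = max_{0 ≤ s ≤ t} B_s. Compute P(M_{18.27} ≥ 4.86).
P(M_{18.27} ≥ 4.86) = 2·P(B_{18.27} ≥ 4.86) = 2(1 − Φ(4.86/√18.27)) ≈ 0.2555

By the reflection principle for Brownian motion, P(M_t ≥ a) = 2 · P(B_t ≥ a) for a ≥ 0. Since B_t ~ N(0, t), P(B_t ≥ 4.86) = 1 − Φ(4.86/√t) = 1 − Φ(4.86/√18.27) = 1 − Φ(1.1370). So
  P(M_{18.27} ≥ 4.86) = 2(1 − Φ(1.1370)) ≈ 0.2555.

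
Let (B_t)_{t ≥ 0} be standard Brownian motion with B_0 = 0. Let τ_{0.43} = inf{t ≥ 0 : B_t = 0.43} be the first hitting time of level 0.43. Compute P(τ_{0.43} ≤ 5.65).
P(τ_{0.43} ≤ 5.65) = 2(1 − Φ(0.43/√5.65)) = 2(1 − Φ(0.1809)) ≈ 0.8564

By the reflection principle for standard BM, P(τ_b ≤ t) = 2 · P(B_t ≥ b). Since B_t ~ N(0, t), P(B_t ≥ 0.43) = 1 − Φ(0.43/√t) = 1 − Φ(0.43/√5.65) = 1 − Φ(0.1809) ≈ 0.42822. Doubling: P(τ_{0.43} ≤ 5.65) ≈ 2 · 0.42822 = 0.85644 ≈ 0.8564.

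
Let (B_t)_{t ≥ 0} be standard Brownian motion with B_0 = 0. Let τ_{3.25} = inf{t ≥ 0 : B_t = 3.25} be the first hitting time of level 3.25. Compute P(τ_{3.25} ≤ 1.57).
P(τ_{3.25} ≤ 1.57) = 2(1 − Φ(3.25/√1.57)) = 2(1 − Φ(2.5938)) ≈ 0.0095

By the reflection principle for standard BM, P(τ_b ≤ t) = 2 · P(B_t ≥ b). Since B_t ~ N(0, t), P(B_t ≥ 3.25) = 1 − Φ(3.25/√t) = 1 − Φ(3.25/√1.57) = 1 − Φ(2.5938) ≈ 0.00475. Doubling: P(τ_{3.25} ≤ 1.57) ≈ 2 · 0.00475 = 0.00950 ≈ 0.0095.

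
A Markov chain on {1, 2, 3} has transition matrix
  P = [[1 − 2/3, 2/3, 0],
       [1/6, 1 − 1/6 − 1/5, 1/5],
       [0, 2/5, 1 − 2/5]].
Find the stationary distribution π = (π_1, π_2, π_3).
π = (1/7, 4/7, 2/7)

This is a birth-death chain on three states, which satisfies detailed balance: π_1 · P_{12} = π_2 · P_{21} and π_2 · P_{23} = π_3 · P_{32}.
From π_1 · 2/3 = π_2 · 1/6: π_2/π_1 = (2/3)/(1/6) = 4.
From π_2 · 1/5 = π_3 · 2/5: π_3/π_2 = (1/5)/(2/5) = 1/2.
Take π_1 proportional to 1; then unnormalized π = (1, 4, 2). Normalize by dividing by the sum 7:
  π = (1/7, 4/7, 2/7).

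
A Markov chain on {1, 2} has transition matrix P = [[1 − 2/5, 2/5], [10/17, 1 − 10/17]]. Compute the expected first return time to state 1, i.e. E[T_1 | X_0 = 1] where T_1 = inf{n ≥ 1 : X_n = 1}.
E[T_1 | X_0 = 1] = 1/π_1 = 42/25

For an irreducible recurrent Markov chain with stationary distribution π, E[T_i | X_0 = i] = 1/π_i (Kac's formula). Here π_1 = (10/17)/(2/5 + 10/17) = (10/17)/(84/85) = 25/42, so E[T_1 | X_0 = 1] = 1/π_1 = (2/5 + 10/17)/(10/17) = (84/85)/(10/17) = 42/25.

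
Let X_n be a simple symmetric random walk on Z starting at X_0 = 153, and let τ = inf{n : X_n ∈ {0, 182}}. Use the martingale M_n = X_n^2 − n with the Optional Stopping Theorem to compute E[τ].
E[τ] = 4437

M_n = X_n^2 − n is a martingale (since E[X_{n+1}^2 | F_n] = X_n^2 + 1). By OST (τ has finite mean in a bounded region), E[M_τ] = E[M_0] = X_0^2 − 0 = 153^2 = 23409. Also E[M_τ] = E[X_τ^2] − E[τ]. The walk exits at 0 or 182, with P(hit 182 first) = 153/182, so E[X_τ^2] = 182^2 · 153/182 + 0 = 27846. Thus E[τ] = E[X_τ^2] − E[M_τ] = 27846 − 23409 = 4437 = 153(182 − 153) = 4437.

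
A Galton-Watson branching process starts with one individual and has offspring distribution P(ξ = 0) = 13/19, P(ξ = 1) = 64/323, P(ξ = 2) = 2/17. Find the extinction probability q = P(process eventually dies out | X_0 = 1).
q = 1

Mean offspring μ = 0·13/19 + 1·64/323 + 2·2/17 = 140/323 ≤ 1. For μ ≤ 1 with offspring not concentrated at 1, the Galton-Watson process goes extinct almost surely, so q = 1.
(Algebraic check: The pgf is f(s) = 13/19 + 64/323·s + 2/17·s². The extinction probability q is the smallest fixed point of f in [0, 1]. Setting s = f(s):
  2/17·s² + (64/323 − 1)·s + 13/19 = 0
  2/17·s² − (13/19 + 2/17)·s + 13/19 = 0
which factors as (s − 1)·(2/17·s − 13/19) = 0, giving roots s = 1 and s = (13/19)/(2/17) = 221/38. Since 221/38 ≥ 1, the smallest root in [0, 1] is s = 1.)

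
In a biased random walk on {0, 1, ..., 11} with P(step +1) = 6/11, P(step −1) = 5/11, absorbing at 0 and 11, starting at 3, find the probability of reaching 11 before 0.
P(hit 11 before 0) = (1 − (5/6)^3) / (1 − (5/6)^11) = 152845056/313968931

Let u_k denote P(reach 11 before 0 | start at k). Boundary: u_0 = 0, u_11 = 1. Recurrence: u_k = 6/11·u_{k+1} + 5/11·u_{k-1} for 1 ≤ k ≤ 10. Try u_k = A + B·r^k with r = q/p = (5/11)/(6/11) = 5/6. Substitution satisfies the recurrence; boundary conditions give:
  u_k = (1 − r^k) / (1 − r^N) = (1 − (5/6)^3) / (1 − (5/6)^11) = 152845056/313968931.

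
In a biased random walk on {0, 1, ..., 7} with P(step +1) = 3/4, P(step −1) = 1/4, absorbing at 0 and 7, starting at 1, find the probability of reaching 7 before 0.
P(hit 7 before 0) = (1 − (1/3)^1) / (1 − (1/3)^7) = 729/1093

Let u_k denote P(reach 7 before 0 | start at k). Boundary: u_0 = 0, u_7 = 1. Recurrence: u_k = 3/4·u_{k+1} + 1/4·u_{k-1} for 1 ≤ k ≤ 6. Try u_k = A + B·r^k with r = q/p = (1/4)/(3/4) = 1/3. Substitution satisfies the recurrence; boundary conditions give:
  u_k = (1 − r^k) / (1 − r^N) = (1 − (1/3)^1) / (1 − (1/3)^7) = 729/1093.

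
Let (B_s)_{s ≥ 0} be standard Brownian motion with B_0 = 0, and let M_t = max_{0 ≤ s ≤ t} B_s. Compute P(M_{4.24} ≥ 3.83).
P(M_{4.24} ≥ 3.83) = 2·P(B_{4.24} ≥ 3.83) = 2(1 − Φ(3.83/√4.24)) ≈ 0.0629

By the reflection principle for Brownian motion, P(M_t ≥ a) = 2 · P(B_t ≥ a) for a ≥ 0. Since B_t ~ N(0, t), P(B_t ≥ 3.83) = 1 − Φ(3.83/√t) = 1 − Φ(3.83/√4.24) = 1 − Φ(1.8600). So
  P(M_{4.24} ≥ 3.83) = 2(1 − Φ(1.8600)) ≈ 0.0629.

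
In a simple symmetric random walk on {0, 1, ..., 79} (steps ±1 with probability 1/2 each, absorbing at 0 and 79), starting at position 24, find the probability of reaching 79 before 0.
P(hit 79 before 0) = 24/79

Let u_k = P(hit 79 before 0 | start at k). Then u_0 = 0, u_79 = 1, and u_k = u_{k-1}/2 + u_{k+1}/2 for 1 ≤ k ≤ 78. This harmonic recurrence is solved by u_k = k/79, giving u_24 = 24/79.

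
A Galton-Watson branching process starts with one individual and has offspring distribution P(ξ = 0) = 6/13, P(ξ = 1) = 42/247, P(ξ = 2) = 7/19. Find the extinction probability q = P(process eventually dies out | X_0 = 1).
q = 1

Mean offspring μ = 0·6/13 + 1·42/247 + 2·7/19 = 224/247 ≤ 1. For μ ≤ 1 with offspring not concentrated at 1, the Galton-Watson process goes extinct almost surely, so q = 1.
(Algebraic check: The pgf is f(s) = 6/13 + 42/247·s + 7/19·s². The extinction probability q is the smallest fixed point of f in [0, 1]. Setting s = f(s):
  7/19·s² + (42/247 − 1)·s + 6/13 = 0
  7/19·s² − (6/13 + 7/19)·s + 6/13 = 0
which factors as (s − 1)·(7/19·s − 6/13) = 0, giving roots s = 1 and s = (6/13)/(7/19) = 114/91. Since 114/91 ≥ 1, the smallest root in [0, 1] is s = 1.)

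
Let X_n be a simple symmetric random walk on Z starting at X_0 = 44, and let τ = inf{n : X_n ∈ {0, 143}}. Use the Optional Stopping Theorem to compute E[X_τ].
E[X_τ] = 44

X_n is a martingale and τ is a bounded-mean stopping time (indeed τ is finite a.s. with bounded expectation since the walk is in a bounded region). By the OST, E[X_τ] = E[X_0] = 44. Equivalently: E[X_τ] = 143 · P(hit 143 first) + 0 · P(hit 0 first) = 143 · (44/143) = 44.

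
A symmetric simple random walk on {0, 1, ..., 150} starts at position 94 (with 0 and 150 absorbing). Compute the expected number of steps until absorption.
E[τ | X_0 = 94] = 5264

Let v_k = E[τ | X_0 = k]. Boundary: v_0 = v_150 = 0. Recurrence: v_k = 1 + (v_{k-1} + v_{k+1})/2 for 1 ≤ k ≤ 149. The particular solution to v_k − (v_{k-1} + v_{k+1})/2 = 1 is v_k = −k^2. Adding homogeneous solution A + B k and matching boundaries gives v_k = k (150 − k). Substituting k = 94: v_94 = 94 · 56 = 5264.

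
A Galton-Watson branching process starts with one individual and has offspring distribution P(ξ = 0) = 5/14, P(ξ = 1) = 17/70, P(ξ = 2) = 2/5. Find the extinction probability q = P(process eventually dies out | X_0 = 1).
q = 25/28

The pgf is f(s) = 5/14 + 17/70·s + 2/5·s². The extinction probability q is the smallest fixed point of f in [0, 1]. Setting s = f(s):
  2/5·s² + (17/70 − 1)·s + 5/14 = 0
  2/5·s² − (5/14 + 2/5)·s + 5/14 = 0
which factors as (s − 1)·(2/5·s − 5/14) = 0, giving roots s = 1 and s = (5/14)/(2/5) = 25/28.
Mean offspring μ = 17/70 + 2·2/5 = 73/70 > 1 (supercritical), so q < 1. The extinction probability is the smaller root: q = (5/14)/(2/5) = 25/28.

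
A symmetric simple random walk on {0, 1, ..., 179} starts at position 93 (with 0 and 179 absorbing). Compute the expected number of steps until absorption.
E[τ | X_0 = 93] = 7998

Let v_k = E[τ | X_0 = k]. Boundary: v_0 = v_179 = 0. Recurrence: v_k = 1 + (v_{k-1} + v_{k+1})/2 for 1 ≤ k ≤ 178. The particular solution to v_k − (v_{k-1} + v_{k+1})/2 = 1 is v_k = −k^2. Adding homogeneous solution A + B k and matching boundaries gives v_k = k (179 − k). Substituting k = 93: v_93 = 93 · 86 = 7998.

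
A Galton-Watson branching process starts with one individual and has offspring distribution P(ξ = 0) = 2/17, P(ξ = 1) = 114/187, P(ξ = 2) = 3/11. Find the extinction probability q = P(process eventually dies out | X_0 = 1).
q = 22/51

The pgf is f(s) = 2/17 + 114/187·s + 3/11·s². The extinction probability q is the smallest fixed point of f in [0, 1]. Setting s = f(s):
  3/11·s² + (114/187 − 1)·s + 2/17 = 0
  3/11·s² − (2/17 + 3/11)·s + 2/17 = 0
which factors as (s − 1)·(3/11·s − 2/17) = 0, giving roots s = 1 and s = (2/17)/(3/11) = 22/51.
Mean offspring μ = 114/187 + 2·3/11 = 216/187 > 1 (supercritical), so q < 1. The extinction probability is the smaller root: q = (2/17)/(3/11) = 22/51.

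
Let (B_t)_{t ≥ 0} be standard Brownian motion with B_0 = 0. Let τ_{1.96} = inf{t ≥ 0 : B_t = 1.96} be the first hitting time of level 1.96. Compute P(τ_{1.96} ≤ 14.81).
P(τ_{1.96} ≤ 14.81) = 2(1 − Φ(1.96/√14.81)) = 2(1 − Φ(0.5093)) ≈ 0.6105

By the reflection principle for standard BM, P(τ_b ≤ t) = 2 · P(B_t ≥ b). Since B_t ~ N(0, t), P(B_t ≥ 1.96) = 1 − Φ(1.96/√t) = 1 − Φ(1.96/√14.81) = 1 − Φ(0.5093) ≈ 0.30527. Doubling: P(τ_{1.96} ≤ 14.81) ≈ 2 · 0.30527 = 0.61054 ≈ 0.6105.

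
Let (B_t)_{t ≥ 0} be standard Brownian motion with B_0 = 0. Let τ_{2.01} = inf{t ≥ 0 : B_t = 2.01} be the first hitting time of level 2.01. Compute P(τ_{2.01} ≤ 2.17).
P(τ_{2.01} ≤ 2.17) = 2(1 − Φ(2.01/√2.17)) = 2(1 − Φ(1.3645)) ≈ 0.1724

By the reflection principle for standard BM, P(τ_b ≤ t) = 2 · P(B_t ≥ b). Since B_t ~ N(0, t), P(B_t ≥ 2.01) = 1 − Φ(2.01/√t) = 1 − Φ(2.01/√2.17) = 1 − Φ(1.3645) ≈ 0.08621. Doubling: P(τ_{2.01} ≤ 2.17) ≈ 2 · 0.08621 = 0.17242 ≈ 0.1724.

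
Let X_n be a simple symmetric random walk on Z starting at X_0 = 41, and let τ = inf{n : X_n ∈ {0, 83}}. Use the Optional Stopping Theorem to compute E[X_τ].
E[X_τ] = 41

X_n is a martingale and τ is a bounded-mean stopping time (indeed τ is finite a.s. with bounded expectation since the walk is in a bounded region). By the OST, E[X_τ] = E[X_0] = 41. Equivalently: E[X_τ] = 83 · P(hit 83 first) + 0 · P(hit 0 first) = 83 · (41/83) = 41.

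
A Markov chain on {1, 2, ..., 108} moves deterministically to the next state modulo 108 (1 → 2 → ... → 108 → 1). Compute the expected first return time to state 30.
E[T_30 | X_0 = 30] = 108

The chain cycles deterministically, so starting at state 30 it returns in exactly 108 steps. Equivalently, the stationary distribution is uniform π_j = 1/108 for every state j, so by Kac's formula E[T_30] = 1/π_30 = 108.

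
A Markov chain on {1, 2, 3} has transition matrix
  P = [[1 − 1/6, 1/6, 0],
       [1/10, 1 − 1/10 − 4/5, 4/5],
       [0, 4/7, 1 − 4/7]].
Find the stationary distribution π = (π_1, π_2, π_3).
π = (1/5, 1/3, 7/15)

This is a birth-death chain on three states, which satisfies detailed balance: π_1 · P_{12} = π_2 · P_{21} and π_2 · P_{23} = π_3 · P_{32}.
From π_1 · 1/6 = π_2 · 1/10: π_2/π_1 = (1/6)/(1/10) = 5/3.
From π_2 · 4/5 = π_3 · 4/7: π_3/π_2 = (4/5)/(4/7) = 7/5.
Take π_1 proportional to 1; then unnormalized π = (1, 5/3, 7/3). Normalize by dividing by the sum 5:
  π = (1/5, 1/3, 7/15).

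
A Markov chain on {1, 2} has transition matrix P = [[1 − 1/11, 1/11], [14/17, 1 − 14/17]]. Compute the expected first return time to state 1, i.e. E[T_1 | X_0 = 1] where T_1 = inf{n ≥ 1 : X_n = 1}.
E[T_1 | X_0 = 1] = 1/π_1 = 171/154

For an irreducible recurrent Markov chain with stationary distribution π, E[T_i | X_0 = i] = 1/π_i (Kac's formula). Here π_1 = (14/17)/(1/11 + 14/17) = (14/17)/(171/187) = 154/171, so E[T_1 | X_0 = 1] = 1/π_1 = (1/11 + 14/17)/(14/17) = (171/187)/(14/17) = 171/154.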